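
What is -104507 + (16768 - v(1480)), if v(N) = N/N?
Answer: -87740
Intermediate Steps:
v(N) = 1
-104507 + (16768 - v(1480)) = -104507 + (16768 - 1*1) = -104507 + (16768 - 1) = -104507 + 16767 = -87740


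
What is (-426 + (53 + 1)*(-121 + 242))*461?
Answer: 2815788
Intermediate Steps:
(-426 + (53 + 1)*(-121 + 242))*461 = (-426 + 54*121)*461 = (-426 + 6534)*461 = 6108*461 = 2815788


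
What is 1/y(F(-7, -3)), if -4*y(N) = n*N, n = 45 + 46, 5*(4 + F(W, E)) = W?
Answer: 20/2457 ≈ 0.0081400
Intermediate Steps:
F(W, E) = -4 + W/5
n = 91
y(N) = -91*N/4
1/y(F(-7, -3)) = 1/(-91*(-4 + (⅕)*(-7))/4) = 1/(-91*(-4 - 7/5)/4) = 1/(-91/4*(-27/5)) = 1/(2457/20) = 20/2457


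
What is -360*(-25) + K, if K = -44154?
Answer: -35154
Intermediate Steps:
-360*(-25) + K = -360*(-25) - 44154 = 9000 - 44154 = -35154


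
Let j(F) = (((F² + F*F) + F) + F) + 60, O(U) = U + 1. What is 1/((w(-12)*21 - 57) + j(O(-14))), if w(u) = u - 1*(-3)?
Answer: 1/126 ≈ 0.0079365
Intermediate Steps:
O(U) = 1 + U
w(u) = 3 + u (w(u) = u + 3 = 3 + u)
j(F) = 60 + 2*F + 2*F² (j(F) = (((F² + F²) + F) + F) + 60 = ((2*F² + F) + F) + 60 = ((F + 2*F²) + F) + 60 = (2*F + 2*F²) + 60 = 60 + 2*F + 2*F²)
1/((w(-12)*21 - 57) + j(O(-14))) = 1/(((3 - 12)*21 - 57) + (60 + 2*(1 - 14) + 2*(1 - 14)²)) = 1/((-9*21 - 57) + (60 + 2*(-13) + 2*(-13)²)) = 1/((-189 - 57) + (60 - 26 + 2*169)) = 1/(-246 + (60 - 26 + 338)) = 1/(-246 + 372) = 1/126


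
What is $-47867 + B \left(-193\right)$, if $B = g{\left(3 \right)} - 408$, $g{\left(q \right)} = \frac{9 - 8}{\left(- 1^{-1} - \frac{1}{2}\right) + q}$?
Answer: $\frac{92245}{3} \approx 30748.0$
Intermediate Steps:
$g{\left(q \right)} = \frac{1}{- \frac{3}{2} + q}$ ($g{\left(q \right)} = 1 \frac{1}{\left(\left(-1\right) 1 - \frac{1}{2}\right) + q} = 1 \frac{1}{\left(-1 - \frac{1}{2}\right) + q} = 1 \frac{1}{- \frac{3}{2} + q} = \frac{1}{- \frac{3}{2} + q}$)
$B = - \frac{1222}{3}$ ($B = \frac{2}{-3 + 2 \cdot 3} - 408 = \frac{2}{-3 + 6} - 408 = \frac{2}{3} - 408 = - \frac{1222}{3} \approx -407.33$)
$-47867 + B \left(-193\right) = -47867 - - \frac{235846}{3} = -47867 + \frac{235846}{3} = \frac{92245}{3}$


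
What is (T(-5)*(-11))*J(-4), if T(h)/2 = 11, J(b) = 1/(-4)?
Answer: 121/2 ≈ 60.500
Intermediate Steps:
J(b) = -¼
T(h) = 22 (T(h) = 2*11 = 22)
(T(-5)*(-11))*J(-4) = (22*(-11))*(-¼) = -242*(-¼) = 121/2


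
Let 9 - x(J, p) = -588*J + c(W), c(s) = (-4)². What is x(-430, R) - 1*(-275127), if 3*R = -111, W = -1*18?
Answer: 22280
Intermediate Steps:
W = -18
R = -37 (R = (⅓)*(-111) = -37)
c(s) = 16
x(J, p) = -7 + 588*J (x(J, p) = 9 - (-588*J + 16) = 9 - (16 - 588*J) = 9 + (-16 + 588*J) = -7 + 588*J)
x(-430, R) - 1*(-275127) = (-7 + 588*(-430)) - 1*(-275127) = (-7 - 252840) + 275127 = -252847 + 275127 = 22280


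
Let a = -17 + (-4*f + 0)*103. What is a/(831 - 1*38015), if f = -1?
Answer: -395/37184 ≈ -0.010623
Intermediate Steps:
a = 395 (a = -17 + (-4*(-1) + 0)*103 = -17 + (4 + 0)*103 = -17 + 4*103 = -17 + 412 = 395)
a/(831 - 1*38015) = 395/(831 - 1*38015) = 395/(831 - 38015) = 395/(-37184) = 395*(-1/37184) = -395/37184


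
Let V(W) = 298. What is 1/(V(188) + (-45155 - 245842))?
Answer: -1/290699 ≈ -3.4400e-6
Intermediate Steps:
1/(V(188) + (-45155 - 245842)) = 1/(298 + (-45155 - 245842)) = 1/(298 - 290997) = 1/(-290699) = -1/290699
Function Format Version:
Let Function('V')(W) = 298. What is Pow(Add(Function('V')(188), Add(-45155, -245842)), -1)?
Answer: Rational(-1, 290699) ≈ -3.4400e-6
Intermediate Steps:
Pow(Add(Function('V')(188), Add(-45155, -245842)), -1) = Pow(Add(298, Add(-45155, -245842)), -1) = Pow(Add(298, -290997), -1) = Pow(-290699, -1) = Rational(-1, 290699)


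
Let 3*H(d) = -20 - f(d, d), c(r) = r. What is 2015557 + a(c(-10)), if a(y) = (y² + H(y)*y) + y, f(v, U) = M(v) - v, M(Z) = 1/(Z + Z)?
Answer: 12094481/6 ≈ 2.0157e+6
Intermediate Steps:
M(Z) = 1/(2*Z)
f(v, U) = 1/(2*v) - v
H(d) = -20/3 - 1/(6*d) + d/3 (H(d) = (-20 - (1/(2*d) - d))/3 = (-20 + (d - 1/(2*d)))/3 = (-20 + d - 1/(2*d))/3 = -20/3 - 1/(6*d) + d/3)
a(y) = y + y² + y*(-20/3 - 1/(6*y) + y/3) (a(y) = (y² + (-20/3 - 1/(6*y) + y/3)*y) + y = (y² + y*(-20/3 - 1/(6*y) + y/3)) + y = y + y² + y*(-20/3 - 1/(6*y) + y/3))
2015557 + a(c(-10)) = 2015557 + (-⅙ - 17/3*(-10) + (4/3)*(-10)²) = 2015557 + (-⅙ + 170/3 + (4/3)*100) = 2015557 + (-⅙ + 170/3 + 400/3) = 2015557 + 1139/6 = 12094481/6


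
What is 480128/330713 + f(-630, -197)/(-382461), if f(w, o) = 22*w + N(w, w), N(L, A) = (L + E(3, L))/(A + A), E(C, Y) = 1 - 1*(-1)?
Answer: 59287331992279/39842719778295 ≈ 1.4880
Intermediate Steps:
E(C, Y) = 2 (E(C, Y) = 1 + 1 = 2)
N(L, A) = (2 + L)/(2*A) (N(L, A) = (L + 2)/(A + A) = (2 + L)/((2*A)) = (2 + L)*(1/(2*A)) = (2 + L)/(2*A))
f(w, o) = 22*w + (2 + w)/(2*w)
480128/330713 + f(-630, -197)/(-382461) = 480128/330713 + (½ + 1/(-630) + 22*(-630))/(-382461) = 480128*(1/330713) + (½ - 1/630 - 13860)*(-1/382461) = 480128/330713 - 4365743/315*(-1/382461) = 480128/330713 + 4365743/120475215 = 59287331992279/39842719778295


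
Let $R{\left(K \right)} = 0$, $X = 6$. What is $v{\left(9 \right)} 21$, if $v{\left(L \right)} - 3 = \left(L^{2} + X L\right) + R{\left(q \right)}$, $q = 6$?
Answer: $2898$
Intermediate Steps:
$v{\left(L \right)} = 3 + L^{2} + 6 L$ ($v{\left(L \right)} = 3 + \left(\left(L^{2} + 6 L\right) + 0\right) = 3 + \left(L^{2} + 6 L\right) = 3 + L^{2} + 6 L$)
$v{\left(9 \right)} 21 = \left(3 + 9^{2} + 6 \cdot 9\right) 21 = \left(3 + 81 + 54\right) 21 = 138 \cdot 21 = 2898$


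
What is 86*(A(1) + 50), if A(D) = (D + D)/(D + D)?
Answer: 4386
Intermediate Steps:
A(D) = 1 (A(D) = (2*D)/((2*D)) = (2*D)*(1/(2*D)) = 1)
86*(A(1) + 50) = 86*(1 + 50) = 86*51 = 4386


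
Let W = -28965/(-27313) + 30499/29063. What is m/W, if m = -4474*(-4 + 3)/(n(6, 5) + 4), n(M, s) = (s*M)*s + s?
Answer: 1775725497403/133148904069 ≈ 13.336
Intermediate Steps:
n(M, s) = s + M*s**2 (n(M, s) = (M*s)*s + s = M*s**2 + s = s + M*s**2)
W = 1674828982/793797719 (W = -28965*(-1/27313) + 30499*(1/29063) = 28965/27313 + 30499/29063 = 1674828982/793797719 ≈ 2.1099)
m = 4474/159 (m = -4474*(-4 + 3)/(5*(1 + 6*5) + 4) = -(-4474)/(5*(1 + 30) + 4) = -(-4474)/(5*31 + 4) = -(-4474)/(155 + 4) = -(-4474)/159 = -4474*(-1/159) = 4474/159 ≈ 28.138)
m/W = 4474/(159*(1674828982/793797719)) = (4474/159)*(793797719/1674828982) = 1775725497403/133148904069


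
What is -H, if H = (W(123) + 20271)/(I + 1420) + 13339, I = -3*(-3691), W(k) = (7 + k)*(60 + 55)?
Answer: -166679348/12493 ≈ -13342.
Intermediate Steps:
W(k) = 805 + 115*k (W(k) = (7 + k)*115 = 805 + 115*k)
I = 11073
H = 166679348/12493 (H = ((805 + 115*123) + 20271)/(11073 + 1420) + 13339 = ((805 + 14145) + 20271)/12493 + 13339 = (14950 + 20271)*(1/12493) + 13339 = 35221*(1/12493) + 13339 = 35221/12493 + 13339 = 166679348/12493 ≈ 13342.)
-H = -1*166679348/12493 = -166679348/12493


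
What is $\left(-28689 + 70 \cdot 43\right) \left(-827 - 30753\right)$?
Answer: $810942820$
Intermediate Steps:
$\left(-28689 + 70 \cdot 43\right) \left(-827 - 30753\right) = \left(-28689 + 3010\right) \left(-31580\right) = \left(-25679\right) \left(-31580\right) = 810942820$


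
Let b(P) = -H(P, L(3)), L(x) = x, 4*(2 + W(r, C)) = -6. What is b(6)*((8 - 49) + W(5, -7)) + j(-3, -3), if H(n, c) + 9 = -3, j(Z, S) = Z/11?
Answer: -5877/11 ≈ -534.27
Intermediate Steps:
W(r, C) = -7/2 (W(r, C) = -2 + (¼)*(-6) = -2 - 3/2 = -7/2)
j(Z, S) = Z/11 (j(Z, S) = Z*(1/11) = Z/11)
H(n, c) = -12 (H(n, c) = -9 - 3 = -12)
b(P) = 12 (b(P) = -1*(-12) = 12)
b(6)*((8 - 49) + W(5, -7)) + j(-3, -3) = 12*((8 - 49) - 7/2) + (1/11)*(-3) = 12*(-41 - 7/2) - 3/11 = 12*(-89/2) - 3/11 = -534 - 3/11 = -5877/11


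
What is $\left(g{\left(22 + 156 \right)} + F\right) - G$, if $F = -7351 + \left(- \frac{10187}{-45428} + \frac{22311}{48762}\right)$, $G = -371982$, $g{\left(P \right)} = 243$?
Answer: $\frac{44903102763637}{123064452} \approx 3.6487 \cdot 10^{5}$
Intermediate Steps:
$F = - \frac{904562882063}{123064452}$ ($F = -7351 + \left(\left(-10187\right) \left(- \frac{1}{45428}\right) + 22311 \cdot \frac{1}{48762}\right) = -7351 + \left(\frac{10187}{45428} + \frac{2479}{5418}\right) = -7351 + \frac{83904589}{123064452} = - \frac{904562882063}{123064452} \approx -7350.3$)
$\left(g{\left(22 + 156 \right)} + F\right) - G = \left(243 - \frac{904562882063}{123064452}\right) - -371982 = - \frac{874658220227}{123064452} + 371982 = \frac{44903102763637}{123064452}$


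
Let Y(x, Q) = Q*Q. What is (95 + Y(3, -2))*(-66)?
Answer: -6534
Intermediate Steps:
Y(x, Q) = Q**2
(95 + Y(3, -2))*(-66) = (95 + (-2)**2)*(-66) = (95 + 4)*(-66) = 99*(-66) = -6534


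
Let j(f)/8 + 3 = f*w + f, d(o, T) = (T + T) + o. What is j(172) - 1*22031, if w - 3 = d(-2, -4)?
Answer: -30311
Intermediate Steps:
d(o, T) = o + 2*T (d(o, T) = 2*T + o = o + 2*T)
w = -7 (w = 3 + (-2 + 2*(-4)) = 3 + (-2 - 8) = 3 - 10 = -7)
j(f) = -24 - 48*f (j(f) = -24 + 8*(f*(-7) + f) = -24 + 8*(-7*f + f) = -24 + 8*(-6*f) = -24 - 48*f)
j(172) - 1*22031 = (-24 - 48*172) - 1*22031 = (-24 - 8256) - 22031 = -8280 - 22031 = -30311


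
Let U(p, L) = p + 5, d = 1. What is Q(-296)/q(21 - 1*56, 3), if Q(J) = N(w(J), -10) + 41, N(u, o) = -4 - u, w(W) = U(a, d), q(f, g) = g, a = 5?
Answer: 9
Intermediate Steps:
U(p, L) = 5 + p
w(W) = 10 (w(W) = 5 + 5 = 10)
Q(J) = 27 (Q(J) = (-4 - 1*10) + 41 = (-4 - 10) + 41 = -14 + 41 = 27)
Q(-296)/q(21 - 1*56, 3) = 27/3 = 27*(⅓) = 9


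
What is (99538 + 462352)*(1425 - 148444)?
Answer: -82608505910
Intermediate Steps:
(99538 + 462352)*(1425 - 148444) = 561890*(-147019) = -82608505910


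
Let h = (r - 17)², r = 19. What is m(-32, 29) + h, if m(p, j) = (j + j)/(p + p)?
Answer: 99/32 ≈ 3.0938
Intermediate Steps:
m(p, j) = j/p (m(p, j) = (2*j)/((2*p)) = (2*j)*(1/(2*p)) = j/p)
h = 4 (h = (19 - 17)² = 2² = 4)
m(-32, 29) + h = 29/(-32) + 4 = 29*(-1/32) + 4 = -29/32 + 4 = 99/32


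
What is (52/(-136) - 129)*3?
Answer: -13197/34 ≈ -388.15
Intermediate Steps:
(52/(-136) - 129)*3 = (52*(-1/136) - 129)*3 = (-13/34 - 129)*3 = -4399/34*3 = -13197/34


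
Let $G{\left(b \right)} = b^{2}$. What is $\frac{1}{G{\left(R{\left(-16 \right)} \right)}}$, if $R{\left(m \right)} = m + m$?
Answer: $\frac{1}{1024} \approx 0.00097656$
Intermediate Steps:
$R{\left(m \right)} = 2 m$
$\frac{1}{G{\left(R{\left(-16 \right)} \right)}} = \frac{1}{\left(2 \left(-16\right)\right)^{2}} = \frac{1}{\left(-32\right)^{2}} = \frac{1}{1024}$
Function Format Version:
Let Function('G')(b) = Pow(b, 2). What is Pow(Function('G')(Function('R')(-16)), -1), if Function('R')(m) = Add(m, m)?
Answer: Rational(1, 1024) ≈ 0.00097656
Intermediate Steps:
Function('R')(m) = Mul(2, m)
Pow(Function('G')(Function('R')(-16)), -1) = Pow(Pow(Mul(2, -16), 2), -1) = Pow(Pow(-32, 2), -1) = Pow(1024, -1) = Rational(1, 1024)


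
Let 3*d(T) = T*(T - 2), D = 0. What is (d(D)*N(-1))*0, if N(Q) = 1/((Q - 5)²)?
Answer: 0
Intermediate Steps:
d(T) = T*(-2 + T)/3 (d(T) = (T*(T - 2))/3 = (T*(-2 + T))/3 = T*(-2 + T)/3)
N(Q) = (-5 + Q)⁻² (N(Q) = 1/((-5 + Q)²) = (-5 + Q)⁻²)
(d(D)*N(-1))*0 = (((⅓)*0*(-2 + 0))/(-5 - 1)²)*0 = (((⅓)*0*(-2))/(-6)²)*0 = (0*(1/36))*0 = 0*0 = 0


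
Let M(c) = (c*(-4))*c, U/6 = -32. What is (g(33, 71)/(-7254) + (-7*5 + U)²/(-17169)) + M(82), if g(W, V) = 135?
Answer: -372234393653/13838214 ≈ -26899.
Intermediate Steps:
U = -192 (U = 6*(-32) = -192)
M(c) = -4*c² (M(c) = (-4*c)*c = -4*c²)
(g(33, 71)/(-7254) + (-7*5 + U)²/(-17169)) + M(82) = (135/(-7254) + (-7*5 - 192)²/(-17169)) - 4*82² = (135*(-1/7254) + (-35 - 192)²*(-1/17169)) - 4*6724 = (-15/806 + (-227)²*(-1/17169)) - 26896 = (-15/806 + 51529*(-1/17169)) - 26896 = (-15/806 - 51529/17169) - 26896 = -41789909/13838214 - 26896 = -372234393653/13838214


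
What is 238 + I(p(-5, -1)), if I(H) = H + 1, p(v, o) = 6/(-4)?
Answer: 475/2 ≈ 237.50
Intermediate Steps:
p(v, o) = -3/2 (p(v, o) = 6*(-¼) = -3/2)
I(H) = 1 + H
238 + I(p(-5, -1)) = 238 + (1 - 3/2) = 238 - ½ = 475/2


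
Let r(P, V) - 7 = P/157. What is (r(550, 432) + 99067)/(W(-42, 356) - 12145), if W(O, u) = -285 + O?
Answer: -1944396/244763 ≈ -7.9440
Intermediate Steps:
r(P, V) = 7 + P/157
(r(550, 432) + 99067)/(W(-42, 356) - 12145) = ((7 + (1/157)*550) + 99067)/((-285 - 42) - 12145) = ((7 + 550/157) + 99067)/(-327 - 12145) = (1649/157 + 99067)/(-12472) = (15555168/157)*(-1/12472) = -1944396/244763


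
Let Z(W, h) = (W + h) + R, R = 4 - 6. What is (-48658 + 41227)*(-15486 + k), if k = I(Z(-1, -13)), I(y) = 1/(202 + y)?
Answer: 7134738415/62 ≈ 1.1508e+8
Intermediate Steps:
R = -2
Z(W, h) = -2 + W + h (Z(W, h) = (W + h) - 2 = -2 + W + h)
k = 1/186 (k = 1/(202 + (-2 - 1 - 13)) = 1/(202 - 16) = 1/186 ≈ 0.0053763)
(-48658 + 41227)*(-15486 + k) = (-48658 + 41227)*(-15486 + 1/186) = -7431*(-2880395/186) = 7134738415/62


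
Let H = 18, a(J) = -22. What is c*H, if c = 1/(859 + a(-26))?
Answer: 2/93 ≈ 0.021505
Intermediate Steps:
c = 1/837 (c = 1/(859 - 22) = 1/837 ≈ 0.0011947)
c*H = (1/837)*18 = 2/93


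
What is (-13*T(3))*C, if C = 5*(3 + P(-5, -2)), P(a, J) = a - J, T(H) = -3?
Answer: 0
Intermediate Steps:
C = 0 (C = 5*(3 + (-5 - 1*(-2))) = 5*(3 + (-5 + 2)) = 5*(3 - 3) = 5*0 = 0)
(-13*T(3))*C = -13*(-3)*0 = 39*0 = 0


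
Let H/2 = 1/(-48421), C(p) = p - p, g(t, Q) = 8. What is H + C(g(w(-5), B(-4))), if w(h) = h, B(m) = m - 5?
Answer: -2/48421 ≈ -4.1304e-5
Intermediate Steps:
B(m) = -5 + m
C(p) = 0
H = -2/48421 (H = 2/(-48421) = 2*(-1/48421) = -2/48421 ≈ -4.1304e-5)
H + C(g(w(-5), B(-4))) = -2/48421 + 0 = -2/48421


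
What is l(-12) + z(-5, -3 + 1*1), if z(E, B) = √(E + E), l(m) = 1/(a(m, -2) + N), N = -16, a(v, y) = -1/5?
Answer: -5/81 + I*√10 ≈ -0.061728 + 3.1623*I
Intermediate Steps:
a(v, y) = -⅕ (a(v, y) = -1*⅕ = -⅕)
l(m) = -5/81 (l(m) = 1/(-⅕ - 16) = 1/(-81/5) = -5/81)
z(E, B) = √2*√E (z(E, B) = √(2*E) = √2*√E)
l(-12) + z(-5, -3 + 1*1) = -5/81 + √2*√(-5) = -5/81 + √2*(I*√5) = -5/81 + I*√10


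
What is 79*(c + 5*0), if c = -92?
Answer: -7268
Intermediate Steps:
79*(c + 5*0) = 79*(-92 + 5*0) = 79*(-92 + 0) = 79*(-92) = -7268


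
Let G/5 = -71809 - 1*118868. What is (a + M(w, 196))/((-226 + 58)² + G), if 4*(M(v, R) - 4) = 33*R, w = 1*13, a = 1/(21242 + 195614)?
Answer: -351523577/200626713816 ≈ -0.0017521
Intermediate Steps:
G = -953385 (G = 5*(-71809 - 1*118868) = 5*(-71809 - 118868) = 5*(-190677) = -953385)
a = 1/216856 ≈ 4.6114e-6
w = 13
M(v, R) = 4 + 33*R/4 (M(v, R) = 4 + (33*R)/4 = 4 + 33*R/4)
(a + M(w, 196))/((-226 + 58)² + G) = (1/216856 + (4 + (33/4)*196))/((-226 + 58)² - 953385) = (1/216856 + (4 + 1617))/((-168)² - 953385) = (1/216856 + 1621)/(28224 - 953385) = (351523577/216856)/(-925161) = (351523577/216856)*(-1/925161) = -351523577/200626713816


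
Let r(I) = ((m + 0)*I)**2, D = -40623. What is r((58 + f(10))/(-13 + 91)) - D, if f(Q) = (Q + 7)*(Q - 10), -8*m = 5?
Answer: 3954426337/97344 ≈ 40623.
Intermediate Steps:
m = -5/8 (m = -1/8*5 = -5/8 ≈ -0.62500)
f(Q) = (-10 + Q)*(7 + Q) (f(Q) = (7 + Q)*(-10 + Q) = (-10 + Q)*(7 + Q))
r(I) = 25*I**2/64 (r(I) = ((-5/8 + 0)*I)**2 = (-5*I/8)**2 = 25*I**2/64)
r((58 + f(10))/(-13 + 91)) - D = 25*((58 + (-70 + 10**2 - 3*10))/(-13 + 91))**2/64 - 1*(-40623) = 25*((58 + (-70 + 100 - 30))/78)**2/64 + 40623 = 25*((58 + 0)*(1/78))**2/64 + 40623 = 25*(58*(1/78))**2/64 + 40623 = 25*(29/39)**2/64 + 40623 = (25/64)*(841/1521) + 40623 = 21025/97344 + 40623 = 3954426337/97344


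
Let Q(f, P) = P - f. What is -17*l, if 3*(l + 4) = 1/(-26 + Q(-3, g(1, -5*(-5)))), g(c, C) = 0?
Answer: 4709/69 ≈ 68.246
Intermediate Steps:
l = -277/69 (l = -4 + 1/(3*(-26 + (0 - 1*(-3)))) = -4 + 1/(3*(-26 + (0 + 3))) = -4 + 1/(3*(-26 + 3)) = -4 + (⅓)/(-23) = -4 + (⅓)*(-1/23) = -4 - 1/69 = -277/69 ≈ -4.0145)
-17*l = -17*(-277)/69 = -1*(-4709/69) = 4709/69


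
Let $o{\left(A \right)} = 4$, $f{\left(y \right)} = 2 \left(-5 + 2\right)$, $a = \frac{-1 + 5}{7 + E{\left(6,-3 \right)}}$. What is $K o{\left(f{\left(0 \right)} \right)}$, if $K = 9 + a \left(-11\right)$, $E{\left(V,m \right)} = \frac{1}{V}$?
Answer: $\frac{492}{43} \approx 11.442$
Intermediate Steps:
$a = \frac{24}{43}$ ($a = \frac{-1 + 5}{7 + \frac{1}{6}} = \frac{4}{7 + \frac{1}{6}} = \frac{4}{\frac{43}{6}} = 4 \cdot \frac{6}{43} = \frac{24}{43} \approx 0.55814$)
$f{\left(y \right)} = -6$ ($f{\left(y \right)} = 2 \left(-3\right) = -6$)
$K = \frac{123}{43}$ ($K = 9 + \frac{24}{43} \left(-11\right) = 9 - \frac{264}{43} = \frac{123}{43} \approx 2.8605$)
$K o{\left(f{\left(0 \right)} \right)} = \frac{123}{43} \cdot 4 = \frac{492}{43}$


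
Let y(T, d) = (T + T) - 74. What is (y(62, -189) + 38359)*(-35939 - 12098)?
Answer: -1845053133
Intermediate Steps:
y(T, d) = -74 + 2*T (y(T, d) = 2*T - 74 = -74 + 2*T)
(y(62, -189) + 38359)*(-35939 - 12098) = ((-74 + 2*62) + 38359)*(-35939 - 12098) = ((-74 + 124) + 38359)*(-48037) = (50 + 38359)*(-48037) = 38409*(-48037) = -1845053133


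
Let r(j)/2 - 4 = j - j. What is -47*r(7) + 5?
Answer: -371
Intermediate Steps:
r(j) = 8 (r(j) = 8 + 2*(j - j) = 8 + 2*0 = 8 + 0 = 8)
-47*r(7) + 5 = -47*8 + 5 = -376 + 5 = -371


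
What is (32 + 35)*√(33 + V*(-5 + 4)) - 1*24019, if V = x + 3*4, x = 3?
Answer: -24019 + 201*√2 ≈ -23735.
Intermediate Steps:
V = 15 (V = 3 + 3*4 = 3 + 12 = 15)
(32 + 35)*√(33 + V*(-5 + 4)) - 1*24019 = (32 + 35)*√(33 + 15*(-5 + 4)) - 1*24019 = 67*√(33 + 15*(-1)) - 24019 = 67*√(33 - 15) - 24019 = 67*√18 - 24019 = 67*(3*√2) - 24019 = 201*√2 - 24019 = -24019 + 201*√2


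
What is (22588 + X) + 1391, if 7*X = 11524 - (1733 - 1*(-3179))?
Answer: 174465/7 ≈ 24924.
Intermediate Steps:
X = 6612/7 (X = (11524 - (1733 - 1*(-3179)))/7 = (11524 - (1733 + 3179))/7 = (11524 - 1*4912)/7 = (11524 - 4912)/7 = (⅐)*6612 = 6612/7 ≈ 944.57)
(22588 + X) + 1391 = (22588 + 6612/7) + 1391 = 164728/7 + 1391 = 174465/7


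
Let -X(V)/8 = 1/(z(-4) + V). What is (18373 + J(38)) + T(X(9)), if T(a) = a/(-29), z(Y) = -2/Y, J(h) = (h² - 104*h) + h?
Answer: 8762569/551 ≈ 15903.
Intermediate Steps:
J(h) = h² - 103*h
X(V) = -8/(½ + V) (X(V) = -8/(-2/(-4) + V) = -8/(-2*(-¼) + V) = -8/(½ + V))
T(a) = -a/29 (T(a) = a*(-1/29) = -a/29)
(18373 + J(38)) + T(X(9)) = (18373 + 38*(-103 + 38)) - (-16)/(29*(1 + 2*9)) = (18373 + 38*(-65)) - (-16)/(29*(1 + 18)) = (18373 - 2470) - (-16)/(29*19) = 15903 - (-16)/(29*19) = 15903 - 1/29*(-16/19) = 15903 + 16/551 = 8762569/551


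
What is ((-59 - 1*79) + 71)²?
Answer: 4489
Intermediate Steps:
((-59 - 1*79) + 71)² = ((-59 - 79) + 71)² = (-138 + 71)² = (-67)² = 4489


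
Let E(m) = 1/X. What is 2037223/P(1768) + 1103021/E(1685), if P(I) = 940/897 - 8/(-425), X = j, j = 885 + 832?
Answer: 770975053130707/406676 ≈ 1.8958e+9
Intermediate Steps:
j = 1717
X = 1717
P(I) = 406676/381225 (P(I) = 940*(1/897) - 8*(-1/425) = 940/897 + 8/425 = 406676/381225)
E(m) = 1/1717
2037223/P(1768) + 1103021/E(1685) = 2037223/(406676/381225) + 1103021/(1/1717) = 2037223*(381225/406676) + 1103021*1717 = 776640338175/406676 + 1893887057 = 770975053130707/406676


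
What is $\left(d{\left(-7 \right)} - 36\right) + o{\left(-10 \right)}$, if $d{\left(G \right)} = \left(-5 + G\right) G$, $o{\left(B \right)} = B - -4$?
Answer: $42$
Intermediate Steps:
$o{\left(B \right)} = 4 + B$ ($o{\left(B \right)} = B + 4 = 4 + B$)
$d{\left(G \right)} = G \left(-5 + G\right)$
$\left(d{\left(-7 \right)} - 36\right) + o{\left(-10 \right)} = \left(- 7 \left(-5 - 7\right) - 36\right) + \left(4 - 10\right) = \left(\left(-7\right) \left(-12\right) - 36\right) - 6 = \left(84 - 36\right) - 6 = 48 - 6 = 42$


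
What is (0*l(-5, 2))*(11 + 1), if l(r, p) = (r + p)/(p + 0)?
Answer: 0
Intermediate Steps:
l(r, p) = (p + r)/p
(0*l(-5, 2))*(11 + 1) = (0*((2 - 5)/2))*(11 + 1) = (0*((1/2)*(-3)))*12 = (0*(-3/2))*12 = 0*12 = 0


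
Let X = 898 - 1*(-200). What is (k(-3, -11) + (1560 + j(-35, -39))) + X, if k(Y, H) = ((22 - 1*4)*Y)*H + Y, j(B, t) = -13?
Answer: 3236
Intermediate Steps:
X = 1098 (X = 898 + 200 = 1098)
k(Y, H) = Y + 18*H*Y (k(Y, H) = ((22 - 4)*Y)*H + Y = (18*Y)*H + Y = 18*H*Y + Y = Y + 18*H*Y)
(k(-3, -11) + (1560 + j(-35, -39))) + X = (-3*(1 + 18*(-11)) + (1560 - 13)) + 1098 = (-3*(1 - 198) + 1547) + 1098 = (-3*(-197) + 1547) + 1098 = (591 + 1547) + 1098 = 2138 + 1098 = 3236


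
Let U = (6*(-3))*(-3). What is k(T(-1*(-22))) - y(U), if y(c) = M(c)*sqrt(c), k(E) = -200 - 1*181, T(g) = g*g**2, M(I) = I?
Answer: -381 - 162*sqrt(6) ≈ -777.82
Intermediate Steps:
T(g) = g**3
k(E) = -381 (k(E) = -200 - 181 = -381)
U = 54 (U = -18*(-3) = 54)
y(c) = c**(3/2) (y(c) = c*sqrt(c) = c**(3/2))
k(T(-1*(-22))) - y(U) = -381 - 54**(3/2) = -381 - 162*sqrt(6)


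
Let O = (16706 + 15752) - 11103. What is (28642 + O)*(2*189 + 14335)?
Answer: 735605861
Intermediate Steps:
O = 21355 (O = 32458 - 11103 = 21355)
(28642 + O)*(2*189 + 14335) = (28642 + 21355)*(2*189 + 14335) = 49997*(378 + 14335) = 49997*14713 = 735605861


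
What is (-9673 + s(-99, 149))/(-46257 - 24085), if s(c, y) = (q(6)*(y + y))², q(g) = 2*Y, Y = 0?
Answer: 9673/70342 ≈ 0.13751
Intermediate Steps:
q(g) = 0 (q(g) = 2*0 = 0)
s(c, y) = 0 (s(c, y) = (0*(y + y))² = (0*(2*y))² = 0² = 0)
(-9673 + s(-99, 149))/(-46257 - 24085) = (-9673 + 0)/(-46257 - 24085) = -9673/(-70342) = -9673*(-1/70342) = 9673/70342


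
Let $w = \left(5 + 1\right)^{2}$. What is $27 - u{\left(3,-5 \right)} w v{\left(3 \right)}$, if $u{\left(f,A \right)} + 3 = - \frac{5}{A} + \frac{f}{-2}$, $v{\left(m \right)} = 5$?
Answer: $17010$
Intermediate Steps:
$w = 36$ ($w = 6^{2} = 36$)
$u{\left(f,A \right)} = -3 - \frac{5}{A} - \frac{f}{2}$ ($u{\left(f,A \right)} = -3 + \left(- \frac{5}{A} + \frac{f}{-2}\right) = -3 + \left(- \frac{5}{A} + f \left(- \frac{1}{2}\right)\right) = -3 - \left(\frac{f}{2} + \frac{5}{A}\right) = -3 - \frac{5}{A} - \frac{f}{2}$)
$27 - u{\left(3,-5 \right)} w v{\left(3 \right)} = 27 - (-3 - \frac{5}{-5} - \frac{3}{2}) 36 \cdot 5 = 27 - (-3 - -1 - \frac{3}{2}) 36 \cdot 5 = 27 - (-3 + 1 - \frac{3}{2}) 36 \cdot 5 = 27 \left(-1\right) \left(- \frac{7}{2}\right) 36 \cdot 5 = 27 \cdot \frac{7}{2} \cdot 36 \cdot 5 = 27 \cdot 126 \cdot 5 = 3402 \cdot 5 = 17010$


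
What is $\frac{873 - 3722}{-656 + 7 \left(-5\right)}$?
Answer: $\frac{2849}{691} \approx 4.123$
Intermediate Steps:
$\frac{873 - 3722}{-656 + 7 \left(-5\right)} = - \frac{2849}{-656 - 35} = - \frac{2849}{-691} = \left(-2849\right) \left(- \frac{1}{691}\right) = \frac{2849}{691}$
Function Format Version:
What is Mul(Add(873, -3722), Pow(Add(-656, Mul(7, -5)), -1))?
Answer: Rational(2849, 691) ≈ 4.1230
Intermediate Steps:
Mul(Add(873, -3722), Pow(Add(-656, Mul(7, -5)), -1)) = Mul(-2849, Pow(Add(-656, -35), -1)) = Mul(-2849, Pow(-691, -1)) = Mul(-2849, Rational(-1, 691)) = Rational(2849, 691)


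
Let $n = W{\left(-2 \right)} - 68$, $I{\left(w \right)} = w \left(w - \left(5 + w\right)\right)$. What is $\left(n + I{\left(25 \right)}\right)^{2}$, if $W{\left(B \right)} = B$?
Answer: $38025$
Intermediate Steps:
$I{\left(w \right)} = - 5 w$ ($I{\left(w \right)} = w \left(-5\right) = - 5 w$)
$n = -70$ ($n = -2 - 68 = -70$)
$\left(n + I{\left(25 \right)}\right)^{2} = \left(-70 - 125\right)^{2} = \left(-195\right)^{2} = 38025$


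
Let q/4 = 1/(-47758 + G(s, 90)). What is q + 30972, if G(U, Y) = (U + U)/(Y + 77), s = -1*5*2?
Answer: 123510234182/3987803 ≈ 30972.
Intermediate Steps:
s = -10 (s = -5*2 = -10)
G(U, Y) = 2*U/(77 + Y) (G(U, Y) = (2*U)/(77 + Y) = 2*U/(77 + Y))
q = -334/3987803 (q = 4/(-47758 + 2*(-10)/(77 + 90)) = 4/(-47758 + 2*(-10)/167) = 4/(-47758 + 2*(-10)*(1/167)) = 4/(-47758 - 20/167) = 4/(-7975606/167) = 4*(-167/7975606) = -334/3987803 ≈ -8.3755e-5)
q + 30972 = -334/3987803 + 30972 = 123510234182/3987803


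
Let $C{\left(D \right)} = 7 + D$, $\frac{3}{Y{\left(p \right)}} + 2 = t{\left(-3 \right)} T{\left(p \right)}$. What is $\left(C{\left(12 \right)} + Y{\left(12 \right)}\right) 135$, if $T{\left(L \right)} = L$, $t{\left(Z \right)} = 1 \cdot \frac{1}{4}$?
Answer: $2970$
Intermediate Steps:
$t{\left(Z \right)} = \frac{1}{4}$ ($t{\left(Z \right)} = 1 \cdot \frac{1}{4} = \frac{1}{4}$)
$Y{\left(p \right)} = \frac{3}{-2 + \frac{p}{4}}$
$\left(C{\left(12 \right)} + Y{\left(12 \right)}\right) 135 = \left(\left(7 + 12\right) + \frac{12}{-8 + 12}\right) 135 = \left(19 + \frac{12}{4}\right) 135 = \left(19 + 12 \cdot \frac{1}{4}\right) 135 = \left(19 + 3\right) 135 = 22 \cdot 135 = 2970$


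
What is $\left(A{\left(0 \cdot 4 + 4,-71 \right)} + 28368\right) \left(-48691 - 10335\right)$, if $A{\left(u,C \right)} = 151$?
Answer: $-1683362494$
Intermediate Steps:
$\left(A{\left(0 \cdot 4 + 4,-71 \right)} + 28368\right) \left(-48691 - 10335\right) = \left(151 + 28368\right) \left(-48691 - 10335\right) = 28519 \left(-59026\right) = -1683362494$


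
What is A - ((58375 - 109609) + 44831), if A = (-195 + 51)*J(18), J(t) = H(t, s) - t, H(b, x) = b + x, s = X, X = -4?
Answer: 6979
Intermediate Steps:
s = -4
J(t) = -4 (J(t) = (t - 4) - t = (-4 + t) - t = -4)
A = 576 (A = (-195 + 51)*(-4) = -144*(-4) = 576)
A - ((58375 - 109609) + 44831) = 576 - ((58375 - 109609) + 44831) = 576 - (-51234 + 44831) = 576 - 1*(-6403) = 576 + 6403 = 6979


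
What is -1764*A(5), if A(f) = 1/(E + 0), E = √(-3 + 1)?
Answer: 882*I*√2 ≈ 1247.3*I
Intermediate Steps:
E = I*√2 (E = √(-2) = I*√2 ≈ 1.4142*I)
A(f) = -I*√2/2 (A(f) = 1/(I*√2 + 0) = 1/(I*√2) = -I*√2/2)
-1764*A(5) = -(-882)*I*√2 = 882*I*√2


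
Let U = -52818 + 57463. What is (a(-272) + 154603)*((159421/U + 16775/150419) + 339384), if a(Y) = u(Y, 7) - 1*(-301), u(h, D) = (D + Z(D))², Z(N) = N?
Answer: 7356405025653497880/139739251 ≈ 5.2644e+10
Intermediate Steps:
U = 4645
u(h, D) = 4*D² (u(h, D) = (D + D)² = (2*D)² = 4*D²)
a(Y) = 497 (a(Y) = 4*7² - 1*(-301) = 4*49 + 301 = 196 + 301 = 497)
(a(-272) + 154603)*((159421/U + 16775/150419) + 339384) = (497 + 154603)*((159421/4645 + 16775/150419) + 339384) = 155100*((159421*(1/4645) + 16775*(1/150419)) + 339384) = 155100*((159421/4645 + 16775/150419) + 339384) = 155100*(24057867274/698696255 + 339384) = 155100*(237150387674194/698696255) = 7356405025653497880/139739251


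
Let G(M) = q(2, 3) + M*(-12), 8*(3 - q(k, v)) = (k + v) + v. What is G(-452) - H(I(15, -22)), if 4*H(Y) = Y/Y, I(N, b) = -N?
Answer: 21703/4 ≈ 5425.8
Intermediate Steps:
q(k, v) = 3 - v/4 - k/8 (q(k, v) = 3 - ((k + v) + v)/8 = 3 - (k + 2*v)/8 = 3 + (-v/4 - k/8) = 3 - v/4 - k/8)
H(Y) = 1/4 (H(Y) = (Y/Y)/4 = (1/4)*1 = 1/4)
G(M) = 2 - 12*M (G(M) = (3 - 1/4*3 - 1/8*2) + M*(-12) = (3 - 3/4 - 1/4) - 12*M = 2 - 12*M)
G(-452) - H(I(15, -22)) = (2 - 12*(-452)) - 1*1/4 = (2 + 5424) - 1/4 = 5426 - 1/4 = 21703/4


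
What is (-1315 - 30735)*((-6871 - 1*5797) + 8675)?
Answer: 127975650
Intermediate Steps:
(-1315 - 30735)*((-6871 - 1*5797) + 8675) = -32050*((-6871 - 5797) + 8675) = -32050*(-12668 + 8675) = -32050*(-3993) = 127975650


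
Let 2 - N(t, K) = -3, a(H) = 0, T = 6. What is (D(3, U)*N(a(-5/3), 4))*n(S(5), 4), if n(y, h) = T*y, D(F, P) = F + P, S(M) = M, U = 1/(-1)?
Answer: 300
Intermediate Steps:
N(t, K) = 5 (N(t, K) = 2 - 1*(-3) = 2 + 3 = 5)
U = -1
n(y, h) = 6*y
(D(3, U)*N(a(-5/3), 4))*n(S(5), 4) = ((3 - 1)*5)*(6*5) = (2*5)*30 = 10*30 = 300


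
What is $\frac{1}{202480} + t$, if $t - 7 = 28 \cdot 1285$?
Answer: $\frac{7286647761}{202480} \approx 35987.0$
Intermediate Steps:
$t = 35987$ ($t = 7 + 28 \cdot 1285 = 7 + 35980 = 35987$)
$\frac{1}{202480} + t = \frac{1}{202480} + 35987 = \frac{7286647761}{202480}$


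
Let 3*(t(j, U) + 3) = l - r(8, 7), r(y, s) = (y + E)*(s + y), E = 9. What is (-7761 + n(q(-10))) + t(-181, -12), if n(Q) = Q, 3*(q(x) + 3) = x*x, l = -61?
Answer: -7839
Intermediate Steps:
r(y, s) = (9 + y)*(s + y) (r(y, s) = (y + 9)*(s + y) = (9 + y)*(s + y))
q(x) = -3 + x**2/3 (q(x) = -3 + (x*x)/3 = -3 + x**2/3)
t(j, U) = -325/3 (t(j, U) = -3 + (-61 - (8**2 + 9*7 + 9*8 + 7*8))/3 = -3 + (-61 - (64 + 63 + 72 + 56))/3 = -3 + (-61 - 1*255)/3 = -3 + (-61 - 255)/3 = -3 + (1/3)*(-316) = -3 - 316/3 = -325/3)
(-7761 + n(q(-10))) + t(-181, -12) = (-7761 + (-3 + (1/3)*(-10)**2)) - 325/3 = (-7761 + (-3 + (1/3)*100)) - 325/3 = (-7761 + (-3 + 100/3)) - 325/3 = (-7761 + 91/3) - 325/3 = -23192/3 - 325/3 = -7839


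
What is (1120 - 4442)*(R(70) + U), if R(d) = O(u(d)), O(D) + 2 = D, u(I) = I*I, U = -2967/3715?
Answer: -60437488166/3715 ≈ -1.6268e+7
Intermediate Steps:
U = -2967/3715 (U = -2967*1/3715 = -2967/3715 ≈ -0.79865)
u(I) = I²
O(D) = -2 + D
R(d) = -2 + d²
(1120 - 4442)*(R(70) + U) = (1120 - 4442)*((-2 + 70²) - 2967/3715) = -3322*((-2 + 4900) - 2967/3715) = -3322*(4898 - 2967/3715) = -3322*18193103/3715 = -60437488166/3715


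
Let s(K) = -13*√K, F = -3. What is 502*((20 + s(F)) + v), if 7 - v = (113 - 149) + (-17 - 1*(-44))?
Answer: 18072 - 6526*I*√3 ≈ 18072.0 - 11303.0*I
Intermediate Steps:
v = 16 (v = 7 - ((113 - 149) + (-17 - 1*(-44))) = 7 - (-36 + (-17 + 44)) = 7 - (-36 + 27) = 7 - 1*(-9) = 7 + 9 = 16)
502*((20 + s(F)) + v) = 502*((20 - 13*I*√3) + 16) = 502*(36 - 13*I*√3) = 18072 - 6526*I*√3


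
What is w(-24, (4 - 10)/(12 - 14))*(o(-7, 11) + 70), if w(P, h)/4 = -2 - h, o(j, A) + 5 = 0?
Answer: -1300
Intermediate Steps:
o(j, A) = -5 (o(j, A) = -5 + 0 = -5)
w(P, h) = -8 - 4*h (w(P, h) = 4*(-2 - h) = -8 - 4*h)
w(-24, (4 - 10)/(12 - 14))*(o(-7, 11) + 70) = (-8 - 4*(4 - 10)/(12 - 14))*(-5 + 70) = (-8 - (-24)/(-2))*65 = (-8 - (-24)*(-1)/2)*65 = (-8 - 4*3)*65 = (-8 - 12)*65 = -20*65 = -1300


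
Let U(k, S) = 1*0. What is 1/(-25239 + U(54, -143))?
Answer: -1/25239 ≈ -3.9621e-5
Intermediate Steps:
U(k, S) = 0
1/(-25239 + U(54, -143)) = 1/(-25239 + 0) = 1/(-25239) = -1/25239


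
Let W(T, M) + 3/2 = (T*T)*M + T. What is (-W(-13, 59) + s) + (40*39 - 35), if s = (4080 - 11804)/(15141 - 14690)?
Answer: -7620661/902 ≈ -8448.6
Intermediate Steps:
W(T, M) = -3/2 + T + M*T² (W(T, M) = -3/2 + ((T*T)*M + T) = -3/2 + (T²*M + T) = -3/2 + (M*T² + T) = -3/2 + (T + M*T²) = -3/2 + T + M*T²)
s = -7724/451 ≈ -17.126
(-W(-13, 59) + s) + (40*39 - 35) = (-(-3/2 - 13 + 59*(-13)²) - 7724/451) + (40*39 - 35) = (-(-3/2 - 13 + 59*169) - 7724/451) + (1560 - 35) = (-(-3/2 - 13 + 9971) - 7724/451) + 1525 = (-1*19913/2 - 7724/451) + 1525 = (-19913/2 - 7724/451) + 1525 = -8996211/902 + 1525 = -7620661/902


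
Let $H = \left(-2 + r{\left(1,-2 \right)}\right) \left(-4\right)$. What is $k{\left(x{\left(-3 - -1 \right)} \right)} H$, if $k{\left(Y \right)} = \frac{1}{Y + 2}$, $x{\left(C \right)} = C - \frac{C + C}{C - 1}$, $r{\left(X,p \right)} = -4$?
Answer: $-18$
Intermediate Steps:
$x{\left(C \right)} = C - \frac{2 C}{-1 + C}$
$k{\left(Y \right)} = \frac{1}{2 + Y}$
$H = 24$ ($H = \left(-2 - 4\right) \left(-4\right) = \left(-6\right) \left(-4\right) = 24$)
$k{\left(x{\left(-3 - -1 \right)} \right)} H = \frac{1}{2 + \frac{\left(-3 - -1\right) \left(-3 - 2\right)}{-1 - 2}} \cdot 24 = \frac{1}{2 + \frac{\left(-3 + 1\right) \left(-3 + \left(-3 + 1\right)\right)}{-1 + \left(-3 + 1\right)}} 24 = \frac{1}{2 - \frac{2 \left(-3 - 2\right)}{-1 - 2}} \cdot 24 = \frac{1}{2 - 2 \frac{1}{-3} \left(-5\right)} 24 = \frac{1}{2 - \left(- \frac{2}{3}\right) \left(-5\right)} 24 = \frac{1}{2 - \frac{10}{3}} \cdot 24 = \frac{1}{- \frac{4}{3}} \cdot 24 = \left(- \frac{3}{4}\right) 24 = -18$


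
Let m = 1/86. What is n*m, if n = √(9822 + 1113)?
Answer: 27*√15/86 ≈ 1.2159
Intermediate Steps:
m = 1/86 ≈ 0.011628
n = 27*√15 (n = √10935 = 27*√15 ≈ 104.57)
n*m = (27*√15)*(1/86) = 27*√15/86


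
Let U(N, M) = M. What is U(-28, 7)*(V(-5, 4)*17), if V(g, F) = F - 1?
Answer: 357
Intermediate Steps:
V(g, F) = -1 + F
U(-28, 7)*(V(-5, 4)*17) = 7*((-1 + 4)*17) = 7*(3*17) = 7*51 = 357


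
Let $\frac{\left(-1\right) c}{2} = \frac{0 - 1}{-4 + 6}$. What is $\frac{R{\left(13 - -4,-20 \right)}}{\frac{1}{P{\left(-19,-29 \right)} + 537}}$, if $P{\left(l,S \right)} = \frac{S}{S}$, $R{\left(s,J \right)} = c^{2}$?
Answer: $538$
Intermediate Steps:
$c = 1$ ($c = - 2 \frac{0 - 1}{-4 + 6} = - 2 \left(- \frac{1}{2}\right) = - 2 \left(\left(-1\right) \frac{1}{2}\right) = \left(-2\right) \left(- \frac{1}{2}\right) = 1$)
$R{\left(s,J \right)} = 1$ ($R{\left(s,J \right)} = 1^{2} = 1$)
$P{\left(l,S \right)} = 1$
$\frac{R{\left(13 - -4,-20 \right)}}{\frac{1}{P{\left(-19,-29 \right)} + 537}} = 1 \frac{1}{\frac{1}{1 + 537}} = 1 \frac{1}{\frac{1}{538}} = 1 \cdot 538 = 538$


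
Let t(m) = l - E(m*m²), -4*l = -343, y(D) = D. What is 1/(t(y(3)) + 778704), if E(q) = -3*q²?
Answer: 4/3123907 ≈ 1.2804e-6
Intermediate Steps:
l = 343/4 (l = -¼*(-343) = 343/4 ≈ 85.750)
t(m) = 343/4 + 3*m⁶ (t(m) = 343/4 - (-3)*(m*m²)² = 343/4 - (-3)*(m³)² = 343/4 - (-3)*m⁶ = 343/4 + 3*m⁶)
1/(t(y(3)) + 778704) = 1/((343/4 + 3*3⁶) + 778704) = 1/((343/4 + 3*729) + 778704) = 1/((343/4 + 2187) + 778704) = 1/(9091/4 + 778704) = 1/(3123907/4) = 4/3123907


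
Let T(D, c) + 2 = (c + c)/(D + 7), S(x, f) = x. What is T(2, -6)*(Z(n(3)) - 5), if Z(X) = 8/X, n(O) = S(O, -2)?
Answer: 70/9 ≈ 7.7778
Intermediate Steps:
n(O) = O
T(D, c) = -2 + 2*c/(7 + D) (T(D, c) = -2 + (c + c)/(D + 7) = -2 + (2*c)/(7 + D) = -2 + 2*c/(7 + D))
T(2, -6)*(Z(n(3)) - 5) = (2*(-7 - 6 - 1*2)/(7 + 2))*(8/3 - 5) = (2*(-7 - 6 - 2)/9)*(8*(1/3) - 5) = (2*(1/9)*(-15))*(8/3 - 5) = -10/3*(-7/3) = 70/9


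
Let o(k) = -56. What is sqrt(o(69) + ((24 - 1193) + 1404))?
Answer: sqrt(179) ≈ 13.379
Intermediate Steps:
sqrt(o(69) + ((24 - 1193) + 1404)) = sqrt(-56 + ((24 - 1193) + 1404)) = sqrt(-56 + (-1169 + 1404)) = sqrt(-56 + 235) = sqrt(179)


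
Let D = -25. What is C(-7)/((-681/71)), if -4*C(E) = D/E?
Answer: 1775/19068 ≈ 0.093088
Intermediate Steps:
C(E) = 25/(4*E) (C(E) = -(-25)/(4*E) = 25/(4*E))
C(-7)/((-681/71)) = ((25/4)/(-7))/((-681/71)) = ((25/4)*(-1/7))/((-681*1/71)) = -25/(28*(-681/71)) = -25/28*(-71/681) = 1775/19068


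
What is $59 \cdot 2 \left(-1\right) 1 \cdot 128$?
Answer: $-15104$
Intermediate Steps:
$59 \cdot 2 \left(-1\right) 1 \cdot 128 = 59 \left(\left(-2\right) 1\right) 128 = 59 \left(-2\right) 128 = \left(-118\right) 128 = -15104$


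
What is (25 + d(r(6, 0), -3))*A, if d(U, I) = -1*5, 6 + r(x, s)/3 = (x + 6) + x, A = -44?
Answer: -880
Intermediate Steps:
r(x, s) = 6*x (r(x, s) = -18 + 3*((x + 6) + x) = -18 + 3*((6 + x) + x) = -18 + 3*(6 + 2*x) = -18 + (18 + 6*x) = 6*x)
d(U, I) = -5
(25 + d(r(6, 0), -3))*A = (25 - 5)*(-44) = 20*(-44) = -880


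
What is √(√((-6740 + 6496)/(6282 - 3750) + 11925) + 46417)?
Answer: √(18598781313 + 27852*√2468067)/633 ≈ 215.70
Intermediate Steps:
√(√((-6740 + 6496)/(6282 - 3750) + 11925) + 46417) = √(√(-244/2532 + 11925) + 46417) = √(√(-244*1/2532 + 11925) + 46417) = √(√(-61/633 + 11925) + 46417) = √(√(7548464/633) + 46417) = √(44*√2468067/633 + 46417) = √(46417 + 44*√2468067/633)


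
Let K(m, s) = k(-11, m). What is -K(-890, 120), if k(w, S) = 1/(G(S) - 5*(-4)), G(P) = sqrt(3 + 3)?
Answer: -10/197 + sqrt(6)/394 ≈ -0.044544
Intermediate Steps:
G(P) = sqrt(6)
k(w, S) = 1/(20 + sqrt(6)) (k(w, S) = 1/(sqrt(6) - 5*(-4)) = 1/(sqrt(6) + 20) = 1/(20 + sqrt(6)))
K(m, s) = 10/197 - sqrt(6)/394
-K(-890, 120) = -(10/197 - sqrt(6)/394) = -10/197 + sqrt(6)/394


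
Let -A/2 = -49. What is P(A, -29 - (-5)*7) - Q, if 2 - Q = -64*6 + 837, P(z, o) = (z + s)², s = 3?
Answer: 10652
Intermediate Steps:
A = 98 (A = -2*(-49) = 98)
P(z, o) = (3 + z)² (P(z, o) = (z + 3)² = (3 + z)²)
Q = -451 (Q = 2 - (-64*6 + 837) = 2 - (-384 + 837) = 2 - 1*453 = 2 - 453 = -451)
P(A, -29 - (-5)*7) - Q = (3 + 98)² - 1*(-451) = 101² + 451 = 10201 + 451 = 10652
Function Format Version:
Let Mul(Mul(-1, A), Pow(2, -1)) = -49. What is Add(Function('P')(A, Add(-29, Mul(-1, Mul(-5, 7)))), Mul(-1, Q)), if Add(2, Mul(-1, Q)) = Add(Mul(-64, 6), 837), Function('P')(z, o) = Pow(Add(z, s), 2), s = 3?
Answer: 10652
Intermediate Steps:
A = 98 (A = Mul(-2, -49) = 98)
Function('P')(z, o) = Pow(Add(3, z), 2) (Function('P')(z, o) = Pow(Add(z, 3), 2) = Pow(Add(3, z), 2))
Q = -451 (Q = Add(2, Mul(-1, Add(Mul(-64, 6), 837))) = Add(2, Mul(-1, Add(-384, 837))) = Add(2, Mul(-1, 453)) = Add(2, -453) = -451)
Add(Function('P')(A, Add(-29, Mul(-1, Mul(-5, 7)))), Mul(-1, Q)) = Add(Pow(Add(3, 98), 2), Mul(-1, -451)) = Add(Pow(101, 2), 451) = Add(10201, 451) = 10652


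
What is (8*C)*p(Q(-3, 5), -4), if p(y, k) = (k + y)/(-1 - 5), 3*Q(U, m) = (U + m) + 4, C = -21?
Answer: -56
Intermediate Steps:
Q(U, m) = 4/3 + U/3 + m/3 (Q(U, m) = ((U + m) + 4)/3 = (4 + U + m)/3 = 4/3 + U/3 + m/3)
p(y, k) = -k/6 - y/6 (p(y, k) = (k + y)/(-6) = (k + y)*(-⅙) = -k/6 - y/6)
(8*C)*p(Q(-3, 5), -4) = (8*(-21))*(-⅙*(-4) - (4/3 + (⅓)*(-3) + (⅓)*5)/6) = -168*(⅔ - (4/3 - 1 + 5/3)/6) = -168*(⅔ - ⅙*2) = -168*(⅔ - ⅓) = -168*⅓ = -56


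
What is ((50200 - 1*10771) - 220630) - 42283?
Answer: -223484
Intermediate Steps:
((50200 - 1*10771) - 220630) - 42283 = ((50200 - 10771) - 220630) - 42283 = (39429 - 220630) - 42283 = -181201 - 42283 = -223484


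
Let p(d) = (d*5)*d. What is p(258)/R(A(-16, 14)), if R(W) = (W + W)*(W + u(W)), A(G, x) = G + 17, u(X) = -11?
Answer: -16641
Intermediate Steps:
A(G, x) = 17 + G
p(d) = 5*d**2 (p(d) = (5*d)*d = 5*d**2)
R(W) = 2*W*(-11 + W) (R(W) = (W + W)*(W - 11) = (2*W)*(-11 + W) = 2*W*(-11 + W))
p(258)/R(A(-16, 14)) = (5*258**2)/((2*(17 - 16)*(-11 + (17 - 16)))) = (5*66564)/((2*1*(-11 + 1))) = 332820/((2*1*(-10))) = 332820/(-20) = 332820*(-1/20) = -16641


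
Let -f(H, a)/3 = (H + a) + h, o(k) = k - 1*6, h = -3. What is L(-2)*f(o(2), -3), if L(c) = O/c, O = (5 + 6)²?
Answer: -1815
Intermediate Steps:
O = 121 (O = 11² = 121)
L(c) = 121/c
o(k) = -6 + k (o(k) = k - 6 = -6 + k)
f(H, a) = 9 - 3*H - 3*a (f(H, a) = -3*((H + a) - 3) = -3*(-3 + H + a) = 9 - 3*H - 3*a)
L(-2)*f(o(2), -3) = (121/(-2))*(9 - 3*(-6 + 2) - 3*(-3)) = (121*(-½))*(9 - 3*(-4) + 9) = -121*(9 + 12 + 9)/2 = -121/2*30 = -1815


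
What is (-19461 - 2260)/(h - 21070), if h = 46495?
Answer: -21721/25425 ≈ -0.85432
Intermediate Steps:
(-19461 - 2260)/(h - 21070) = (-19461 - 2260)/(46495 - 21070) = -21721/25425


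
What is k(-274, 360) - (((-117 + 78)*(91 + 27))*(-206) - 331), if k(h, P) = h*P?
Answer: -1046321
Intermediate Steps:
k(h, P) = P*h
k(-274, 360) - (((-117 + 78)*(91 + 27))*(-206) - 331) = 360*(-274) - (((-117 + 78)*(91 + 27))*(-206) - 331) = -98640 - (-39*118*(-206) - 331) = -98640 - (-4602*(-206) - 331) = -98640 - (948012 - 331) = -98640 - 1*947681 = -98640 - 947681 = -1046321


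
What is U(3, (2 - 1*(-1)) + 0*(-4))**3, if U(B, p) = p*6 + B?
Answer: 9261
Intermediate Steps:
U(B, p) = B + 6*p (U(B, p) = 6*p + B = B + 6*p)
U(3, (2 - 1*(-1)) + 0*(-4))**3 = (3 + 6*((2 - 1*(-1)) + 0*(-4)))**3 = (3 + 6*((2 + 1) + 0))**3 = (3 + 6*(3 + 0))**3 = (3 + 6*3)**3 = (3 + 18)**3 = 21**3 = 9261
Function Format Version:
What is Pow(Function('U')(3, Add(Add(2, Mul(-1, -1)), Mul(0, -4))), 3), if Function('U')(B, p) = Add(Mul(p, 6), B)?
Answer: 9261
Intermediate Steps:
Function('U')(B, p) = Add(B, Mul(6, p)) (Function('U')(B, p) = Add(Mul(6, p), B) = Add(B, Mul(6, p)))
Pow(Function('U')(3, Add(Add(2, Mul(-1, -1)), Mul(0, -4))), 3) = Pow(Add(3, Mul(6, Add(Add(2, Mul(-1, -1)), Mul(0, -4)))), 3) = Pow(Add(3, Mul(6, Add(Add(2, 1), 0))), 3) = Pow(Add(3, Mul(6, Add(3, 0))), 3) = Pow(Add(3, Mul(6, 3)), 3) = Pow(Add(3, 18), 3) = Pow(21, 3) = 9261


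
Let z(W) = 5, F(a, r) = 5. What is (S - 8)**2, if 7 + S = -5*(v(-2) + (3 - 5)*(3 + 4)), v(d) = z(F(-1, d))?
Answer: 900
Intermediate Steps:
v(d) = 5
S = 38 (S = -7 - 5*(5 + (3 - 5)*(3 + 4)) = -7 - 5*(5 - 2*7) = -7 - 5*(5 - 14) = -7 - 5*(-9) = -7 + 45 = 38)
(S - 8)**2 = (38 - 8)**2 = 30**2 = 900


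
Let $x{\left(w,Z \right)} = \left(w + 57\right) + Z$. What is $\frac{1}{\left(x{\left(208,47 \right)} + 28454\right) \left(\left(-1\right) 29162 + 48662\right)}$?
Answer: $\frac{1}{560937000} \approx 1.7827 \cdot 10^{-9}$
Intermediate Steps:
$x{\left(w,Z \right)} = 57 + Z + w$ ($x{\left(w,Z \right)} = \left(57 + w\right) + Z = 57 + Z + w$)
$\frac{1}{\left(x{\left(208,47 \right)} + 28454\right) \left(\left(-1\right) 29162 + 48662\right)} = \frac{1}{\left(\left(57 + 47 + 208\right) + 28454\right) \left(\left(-1\right) 29162 + 48662\right)} = \frac{1}{\left(312 + 28454\right) \left(-29162 + 48662\right)} = \frac{1}{28766 \cdot 19500} = \frac{1}{560937000}$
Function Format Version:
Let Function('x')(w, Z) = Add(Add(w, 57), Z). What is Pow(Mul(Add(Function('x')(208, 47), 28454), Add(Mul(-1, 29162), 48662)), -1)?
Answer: Rational(1, 560937000) ≈ 1.7827e-9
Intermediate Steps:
Function('x')(w, Z) = Add(57, Z, w) (Function('x')(w, Z) = Add(Add(57, w), Z) = Add(57, Z, w))
Pow(Mul(Add(Function('x')(208, 47), 28454), Add(Mul(-1, 29162), 48662)), -1) = Pow(Mul(Add(Add(57, 47, 208), 28454), Add(Mul(-1, 29162), 48662)), -1) = Pow(Mul(Add(312, 28454), Add(-29162, 48662)), -1) = Pow(Mul(28766, 19500), -1) = Pow(560937000, -1) = Rational(1, 560937000)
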